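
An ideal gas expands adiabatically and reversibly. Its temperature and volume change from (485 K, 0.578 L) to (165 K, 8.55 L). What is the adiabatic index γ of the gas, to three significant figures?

γ ≈ 1.40

TV^(γ−1) = const ⇒ γ − 1 = ln(T₂/T₁) / ln(V₁/V₂).
γ = 1 + ln(165/485) / ln(0.578/8.55) = 1.4.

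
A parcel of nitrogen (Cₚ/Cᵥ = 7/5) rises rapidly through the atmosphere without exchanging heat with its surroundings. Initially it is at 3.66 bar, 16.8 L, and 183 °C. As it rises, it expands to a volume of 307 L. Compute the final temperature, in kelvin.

T₂ ≈ 143 K

Adiabatic: T₁V₁^(γ−1) = T₂V₂^(γ−1) ⇒ T₂ = T₁ (V₁/V₂)^(γ−1).
T₁ = 183 °C = 456.1 K.
T₂ = 456.1 × (16.8/307)^(2/5) = 142.7 K.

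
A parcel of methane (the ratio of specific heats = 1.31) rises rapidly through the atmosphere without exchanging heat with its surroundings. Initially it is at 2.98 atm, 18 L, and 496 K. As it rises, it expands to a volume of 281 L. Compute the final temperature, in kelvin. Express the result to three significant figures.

T₂ ≈ 212 K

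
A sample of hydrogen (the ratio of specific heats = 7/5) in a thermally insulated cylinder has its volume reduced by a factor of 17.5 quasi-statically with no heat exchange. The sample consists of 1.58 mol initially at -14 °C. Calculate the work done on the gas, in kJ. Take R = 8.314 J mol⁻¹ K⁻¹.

For a reversible adiabat TV^(γ−1) is constant, so T₂ = T₁ (V₁/V₂)^(γ−1).
T₁ = -14 °C = 259.1 K.
T₂ = 259.1 × 17.5^(2/5) = 814.3 K.
Q = 0, so ΔU = W_on_gas = nCᵥΔT with Cᵥ = R/(γ−1) = 20.79 J/(mol·K).
ΔU = 1.58 × 20.79 × (814.3 − 259.1) = 18230 J.

W ≈ 18.2 kJ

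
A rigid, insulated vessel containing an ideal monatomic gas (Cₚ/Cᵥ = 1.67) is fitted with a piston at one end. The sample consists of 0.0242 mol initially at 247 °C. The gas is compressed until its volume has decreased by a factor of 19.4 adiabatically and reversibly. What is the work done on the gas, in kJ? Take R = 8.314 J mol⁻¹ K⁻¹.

For a reversible adiabat TV^(γ−1) is constant, so T₂ = T₁ (V₁/V₂)^(γ−1).
T₁ = 247 °C = 520.1 K.
T₂ = 520.1 × 19.4^(0.67) = 3793 K.
Q = 0, so ΔU = W_on_gas = nCᵥΔT with Cᵥ = R/(γ−1) = 12.41 J/(mol·K).
ΔU = 0.0242 × 12.41 × (3793 − 520.1) = 982.8 J.

W ≈ 0.983 kJ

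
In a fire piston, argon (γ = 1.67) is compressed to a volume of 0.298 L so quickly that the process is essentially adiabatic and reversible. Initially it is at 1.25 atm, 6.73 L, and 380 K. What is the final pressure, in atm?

Since PV^γ is constant along a reversible adiabat, P₂ = P₁ (V₁/V₂)^γ.
P₂ = 1.25 × (6.73/0.298)^(1.67) = 227.9 atm.

P₂ ≈ 228 atm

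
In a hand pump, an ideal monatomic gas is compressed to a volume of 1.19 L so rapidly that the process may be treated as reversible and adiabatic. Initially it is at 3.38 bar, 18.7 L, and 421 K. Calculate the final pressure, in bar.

P₂ ≈ 333 bar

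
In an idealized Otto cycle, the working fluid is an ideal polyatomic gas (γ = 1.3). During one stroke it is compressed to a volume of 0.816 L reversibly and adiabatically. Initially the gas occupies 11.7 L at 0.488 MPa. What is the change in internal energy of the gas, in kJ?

ΔU ≈ 23.3 kJ

P₂ = P₁(V₁/V₂)^γ = 0.488×(11.7/0.816)^(1.3) = 15.55 MPa.
For a reversible adiabat, W_by_gas = (P₁V₁ − P₂V₂)/(γ−1).
W_by = (488000×0.0117 − 1.555×10^7×0.000816) / (0.3) = -23280 J.
Q = 0 ⇒ ΔU = −W_by = 23280 J.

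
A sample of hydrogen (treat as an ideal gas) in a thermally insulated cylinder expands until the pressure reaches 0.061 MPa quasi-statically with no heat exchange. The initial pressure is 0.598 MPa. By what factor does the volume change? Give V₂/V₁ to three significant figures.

V₂/V₁ ≈ 5.11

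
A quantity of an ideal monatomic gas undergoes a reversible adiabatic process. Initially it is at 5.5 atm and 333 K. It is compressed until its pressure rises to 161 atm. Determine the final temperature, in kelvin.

Adiabatic: T₂/T₁ = (P₂/P₁)^((γ−1)/γ).
For a monatomic ideal gas γ = 5/3, so (γ−1)/γ = 2/5.
T₂ = 333 × (161/5.5)^(2/5) = 1285 K.

T₂ ≈ 1290 K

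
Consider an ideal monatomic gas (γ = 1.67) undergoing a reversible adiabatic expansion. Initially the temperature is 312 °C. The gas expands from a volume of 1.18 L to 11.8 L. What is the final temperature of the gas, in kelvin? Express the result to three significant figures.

Adiabatic: T₁V₁^(γ−1) = T₂V₂^(γ−1) ⇒ T₂ = T₁ (V₁/V₂)^(γ−1).
T₁ = 312 °C = 585.1 K.
T₂ = 585.1 × (1.18/11.8)^(0.67) = 125.1 K.

T₂ ≈ 125 K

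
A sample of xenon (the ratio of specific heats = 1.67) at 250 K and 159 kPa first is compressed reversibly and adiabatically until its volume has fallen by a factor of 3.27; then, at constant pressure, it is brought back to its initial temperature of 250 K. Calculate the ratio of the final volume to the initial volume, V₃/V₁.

V₃/V₁ ≈ 0.138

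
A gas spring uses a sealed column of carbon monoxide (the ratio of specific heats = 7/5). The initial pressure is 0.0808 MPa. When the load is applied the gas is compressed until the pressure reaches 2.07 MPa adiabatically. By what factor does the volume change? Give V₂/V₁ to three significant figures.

From PV^γ = const, V₂/V₁ = (P₁/P₂)^(1/γ).
V₂/V₁ = (0.0808/2.07)^(5/7) = 0.0986.

V₂/V₁ ≈ 0.0986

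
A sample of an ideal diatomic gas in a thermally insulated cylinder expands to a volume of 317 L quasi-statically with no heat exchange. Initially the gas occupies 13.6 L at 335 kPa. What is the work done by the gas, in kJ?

γ = 7/5 for a diatomic ideal gas.
P₂ = P₁(V₁/V₂)^γ = 335×(13.6/317)^(7/5) = 4.079 kPa.
For a reversible adiabat, W_by_gas = (P₁V₁ − P₂V₂)/(γ−1).
W_by = (335000×0.0136 − 4079×0.317) / (2/5) = 8158 J.

W ≈ 8.16 kJ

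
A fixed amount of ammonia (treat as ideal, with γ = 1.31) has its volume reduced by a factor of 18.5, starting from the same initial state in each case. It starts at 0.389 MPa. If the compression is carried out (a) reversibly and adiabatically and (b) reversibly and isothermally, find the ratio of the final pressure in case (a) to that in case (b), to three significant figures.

P_adiabatic / P_isothermal ≈ 2.47

Isothermal: P_b = P₁(V₁/V₂) = 0.389×18.5.
Adiabatic: P_a = P₁(V₁/V₂)^γ = 0.389×18.5^(1.31).
P_a/P_b = (V₁/V₂)^(γ−1) = 18.5^(0.31) = 2.471.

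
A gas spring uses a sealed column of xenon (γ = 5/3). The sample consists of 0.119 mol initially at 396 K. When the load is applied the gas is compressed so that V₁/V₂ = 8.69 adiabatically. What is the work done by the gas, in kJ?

For a reversible adiabat TV^(γ−1) is constant, so T₂ = T₁ (V₁/V₂)^(γ−1).
T₂ = 396 × 8.69^(2/3) = 1674 K.
Q = 0, so ΔU = W_on_gas = nCᵥΔT with Cᵥ = R/(γ−1) = 12.47 J/(mol·K).
ΔU = 0.119 × 12.47 × (1674 − 396) = 1896 J.
Work done by the gas = −ΔU = -1896 J.

W ≈ -1.90 kJ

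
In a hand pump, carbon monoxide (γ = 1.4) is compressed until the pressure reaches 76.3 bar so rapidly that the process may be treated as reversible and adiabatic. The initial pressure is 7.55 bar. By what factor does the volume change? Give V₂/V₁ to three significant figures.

From PV^γ = const, V₂/V₁ = (P₁/P₂)^(1/γ).
V₂/V₁ = (7.55/76.3)^(0.714) = 0.1916.

V₂/V₁ ≈ 0.192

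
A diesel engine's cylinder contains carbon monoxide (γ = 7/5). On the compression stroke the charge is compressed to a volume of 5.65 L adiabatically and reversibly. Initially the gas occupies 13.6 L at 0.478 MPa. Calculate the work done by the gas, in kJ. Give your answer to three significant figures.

W ≈ -6.84 kJ

P₂ = P₁(V₁/V₂)^γ = 0.478×(13.6/5.65)^(7/5) = 1.635 MPa.
For a reversible adiabat, W_by_gas = (P₁V₁ − P₂V₂)/(γ−1).
W_by = (478000×0.0136 − 1.635×10^6×0.00565) / (2/5) = -6842 J.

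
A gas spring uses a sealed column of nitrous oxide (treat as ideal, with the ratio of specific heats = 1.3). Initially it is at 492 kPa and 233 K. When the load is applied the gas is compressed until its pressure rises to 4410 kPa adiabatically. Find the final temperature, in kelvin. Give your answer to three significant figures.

T₂ ≈ 387 K

Along an adiabat T P^((1−γ)/γ) is constant, so T₂ = T₁ (P₂/P₁)^((γ−1)/γ).
T₂ = 233 × (4410/492)^(0.231) = 386.5 K.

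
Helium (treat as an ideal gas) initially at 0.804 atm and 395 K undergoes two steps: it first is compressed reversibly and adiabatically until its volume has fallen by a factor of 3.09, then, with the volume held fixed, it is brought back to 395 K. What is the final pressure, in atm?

For a monatomic ideal gas γ = 5/3.
Adiabatic step (PV^γ = const): P₂ = 0.804×3.09^(5/3) = 5.271 atm; T₂ = 395×3.09^(2/3) = 838 K.
Isochoric: P₃ = P₂(T₃/T₂) = 5.271 × (395/838) = 2.484 atm.

P₃ ≈ 2.48 atm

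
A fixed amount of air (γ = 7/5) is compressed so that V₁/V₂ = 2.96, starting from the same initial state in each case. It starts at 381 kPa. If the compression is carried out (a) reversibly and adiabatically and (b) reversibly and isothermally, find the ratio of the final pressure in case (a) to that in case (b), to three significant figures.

Isothermal: P_b = P₁(V₁/V₂) = 381×2.96.
Adiabatic: P_a = P₁(V₁/V₂)^γ = 381×2.96^(7/5).
P_a/P_b = (V₁/V₂)^(γ−1) = 2.96^(2/5) = 1.544.

P_adiabatic / P_isothermal ≈ 1.54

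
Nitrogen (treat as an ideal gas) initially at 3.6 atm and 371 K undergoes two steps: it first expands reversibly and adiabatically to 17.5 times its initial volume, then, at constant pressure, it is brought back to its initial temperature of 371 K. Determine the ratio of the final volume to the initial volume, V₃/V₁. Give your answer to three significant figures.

V₃/V₁ ≈ 55.0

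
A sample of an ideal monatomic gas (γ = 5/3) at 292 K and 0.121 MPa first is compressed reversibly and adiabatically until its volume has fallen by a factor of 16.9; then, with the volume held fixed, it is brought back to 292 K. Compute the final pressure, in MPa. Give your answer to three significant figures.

P₃ ≈ 2.04 MPa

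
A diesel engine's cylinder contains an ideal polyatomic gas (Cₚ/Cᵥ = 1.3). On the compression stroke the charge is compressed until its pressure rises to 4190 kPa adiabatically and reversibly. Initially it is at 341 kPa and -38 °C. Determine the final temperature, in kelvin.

Along an adiabat T P^((1−γ)/γ) is constant, so T₂ = T₁ (P₂/P₁)^((γ−1)/γ).
T₁ = -38 °C = 235.1 K.
T₂ = 235.1 × (4190/341)^(0.231) = 419.5 K.

T₂ ≈ 420 K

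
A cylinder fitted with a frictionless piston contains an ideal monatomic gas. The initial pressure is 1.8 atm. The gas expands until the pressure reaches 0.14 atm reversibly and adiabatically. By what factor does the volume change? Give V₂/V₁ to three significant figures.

From PV^γ = const, V₂/V₁ = (P₁/P₂)^(1/γ).
For a monatomic ideal gas γ = 5/3.
V₂/V₁ = (1.8/0.14)^(3/5) = 4.629.

V₂/V₁ ≈ 4.63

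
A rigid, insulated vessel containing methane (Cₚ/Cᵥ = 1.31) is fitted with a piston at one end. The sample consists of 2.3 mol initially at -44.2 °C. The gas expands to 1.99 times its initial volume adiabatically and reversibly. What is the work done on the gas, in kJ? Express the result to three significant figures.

Adiabatic: T₁V₁^(γ−1) = T₂V₂^(γ−1) ⇒ T₂ = T₁ (V₁/V₂)^(γ−1).
T₁ = -44.2 °C = 228.9 K.
T₂ = 228.9 × (1/1.99)^(0.31) = 185 K.
Q = 0, so ΔU = W_on_gas = nCᵥΔT with Cᵥ = R/(γ−1) = 26.82 J/(mol·K).
ΔU = 2.3 × 26.82 × (185 − 228.9) = -2713 J.

W ≈ -2.71 kJ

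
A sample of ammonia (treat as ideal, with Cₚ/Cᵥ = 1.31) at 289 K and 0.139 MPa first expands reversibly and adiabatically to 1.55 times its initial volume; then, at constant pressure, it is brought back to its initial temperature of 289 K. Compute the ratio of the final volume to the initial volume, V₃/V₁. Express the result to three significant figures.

Adiabatic step: V₂/V₁ = 1.55; T₂ = T₁·(1/1.55)^(0.31) = 252.3 K.
Isobaric step: V₃/V₂ = T₃/T₂ = 289/252.3.
V₃/V₁ = (V₂/V₁)(V₃/V₂) = 1.55 × (289/252.3) = 1.776.

V₃/V₁ ≈ 1.78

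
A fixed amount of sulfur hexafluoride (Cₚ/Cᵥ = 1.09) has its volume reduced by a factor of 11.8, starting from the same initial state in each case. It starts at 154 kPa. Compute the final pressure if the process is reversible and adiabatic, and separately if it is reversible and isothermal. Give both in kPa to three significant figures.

adiabatic: 2270 kPa; isothermal: 1820 kPa

Isothermal: P₂ = P₁(V₁/V₂) = 154×11.8 = 1817 kPa.
Adiabatic: P₂ = P₁(V₁/V₂)^γ = 154×11.8^(1.09) = 2269 kPa.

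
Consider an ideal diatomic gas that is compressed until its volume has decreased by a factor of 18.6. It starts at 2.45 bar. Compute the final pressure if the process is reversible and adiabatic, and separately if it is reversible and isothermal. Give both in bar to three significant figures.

adiabatic: 147 bar; isothermal: 45.6 bar

For a diatomic ideal gas γ = 7/5.
Isothermal: P₂ = P₁(V₁/V₂) = 2.45×18.6 = 45.57 bar.
Adiabatic: P₂ = P₁(V₁/V₂)^γ = 2.45×18.6^(7/5) = 146.7 bar.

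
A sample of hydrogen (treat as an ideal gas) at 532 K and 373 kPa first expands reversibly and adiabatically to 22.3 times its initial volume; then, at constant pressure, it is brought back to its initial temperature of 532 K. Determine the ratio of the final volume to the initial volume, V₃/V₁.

V₃/V₁ ≈ 77.2

For a diatomic ideal gas γ = 7/5.
Adiabatic step: V₂/V₁ = 22.3; T₂ = T₁·(1/22.3)^(2/5) = 153.7 K.
Isobaric step: V₃/V₂ = T₃/T₂ = 532/153.7.
V₃/V₁ = (V₂/V₁)(V₃/V₂) = 22.3 × (532/153.7) = 77.2.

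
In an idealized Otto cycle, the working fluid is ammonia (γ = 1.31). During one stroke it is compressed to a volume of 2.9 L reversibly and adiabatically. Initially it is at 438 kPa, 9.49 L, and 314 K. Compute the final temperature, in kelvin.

For a reversible adiabat TV^(γ−1) is constant, so T₂ = T₁ (V₁/V₂)^(γ−1).
T₂ = 314 × (9.49/2.9)^(0.31) = 453.5 K.

T₂ ≈ 453 K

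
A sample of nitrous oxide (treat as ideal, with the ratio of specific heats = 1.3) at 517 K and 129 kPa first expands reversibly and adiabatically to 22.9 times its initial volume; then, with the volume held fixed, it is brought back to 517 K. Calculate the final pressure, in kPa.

P₃ ≈ 5.63 kPa

Adiabatic step (PV^γ = const): P₂ = 129×(1/22.9)^(1.3) = 2.202 kPa; T₂ = 517×(1/22.9)^(0.3) = 202.1 K.
Isochoric: P₃ = P₂(T₃/T₂) = 2.202 × (517/202.1) = 5.633 kPa.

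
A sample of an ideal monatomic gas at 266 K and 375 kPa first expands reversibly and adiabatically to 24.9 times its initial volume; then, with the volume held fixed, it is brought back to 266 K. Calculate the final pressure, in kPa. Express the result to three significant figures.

For a monatomic ideal gas γ = 5/3.
Adiabatic step (PV^γ = const): P₂ = 375×(1/24.9)^(5/3) = 1.766 kPa; T₂ = 266×(1/24.9)^(2/3) = 31.19 K.
Isochoric: P₃ = P₂(T₃/T₂) = 1.766 × (266/31.19) = 15.06 kPa.

P₃ ≈ 15.1 kPa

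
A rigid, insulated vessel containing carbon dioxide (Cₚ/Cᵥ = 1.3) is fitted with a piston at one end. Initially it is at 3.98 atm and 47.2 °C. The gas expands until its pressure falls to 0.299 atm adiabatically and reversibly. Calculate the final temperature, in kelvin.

Adiabatic: T₂/T₁ = (P₂/P₁)^((γ−1)/γ).
T₁ = 47.2 °C = 320.3 K.
T₂ = 320.3 × (0.299/3.98)^(0.231) = 176.3 K.

T₂ ≈ 176 K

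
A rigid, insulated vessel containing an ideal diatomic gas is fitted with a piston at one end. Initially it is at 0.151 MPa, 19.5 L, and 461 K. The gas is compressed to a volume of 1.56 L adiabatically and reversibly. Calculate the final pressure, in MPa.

P₂ ≈ 5.18 MPa

Adiabatic: P₁V₁^γ = P₂V₂^γ ⇒ P₂ = P₁ (V₁/V₂)^γ.
γ = 7/5 for a diatomic ideal gas.
P₂ = 0.151 × (19.5/1.56)^(7/5) = 5.184 MPa.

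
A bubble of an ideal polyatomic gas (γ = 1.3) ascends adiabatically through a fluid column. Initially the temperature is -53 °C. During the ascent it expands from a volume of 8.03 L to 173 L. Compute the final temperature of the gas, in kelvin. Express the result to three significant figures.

T₂ ≈ 87.6 K

For a reversible adiabat TV^(γ−1) is constant, so T₂ = T₁ (V₁/V₂)^(γ−1).
T₁ = -53 °C = 220.1 K.
T₂ = 220.1 × (8.03/173)^(0.3) = 87.64 K.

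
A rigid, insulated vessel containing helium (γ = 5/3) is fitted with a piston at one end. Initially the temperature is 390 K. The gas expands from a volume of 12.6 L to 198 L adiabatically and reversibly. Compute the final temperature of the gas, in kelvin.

T₂ ≈ 62.2 K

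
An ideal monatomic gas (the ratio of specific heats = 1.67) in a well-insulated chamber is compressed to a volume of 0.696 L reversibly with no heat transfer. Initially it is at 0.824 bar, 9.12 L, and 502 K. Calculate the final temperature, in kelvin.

For a reversible adiabat TV^(γ−1) is constant, so T₂ = T₁ (V₁/V₂)^(γ−1).
T₂ = 502 × (9.12/0.696)^(0.67) = 2814 K.

T₂ ≈ 2810 K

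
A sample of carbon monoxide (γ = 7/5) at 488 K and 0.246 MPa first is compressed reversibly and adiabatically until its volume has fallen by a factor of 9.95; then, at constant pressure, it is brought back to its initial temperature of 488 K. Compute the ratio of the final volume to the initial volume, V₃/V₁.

Adiabatic step: V₂/V₁ = 0.1005; T₂ = T₁·9.95^(2/5) = 1223 K.
Isobaric step: V₃/V₂ = T₃/T₂ = 488/1223.
V₃/V₁ = (V₂/V₁)(V₃/V₂) = 0.1005 × (488/1223) = 0.04009.

V₃/V₁ ≈ 0.0401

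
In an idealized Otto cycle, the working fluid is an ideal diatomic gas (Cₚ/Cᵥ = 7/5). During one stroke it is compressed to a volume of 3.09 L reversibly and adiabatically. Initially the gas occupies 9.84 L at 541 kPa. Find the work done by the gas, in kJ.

W ≈ -7.84 kJ

P₂ = P₁(V₁/V₂)^γ = 541×(9.84/3.09)^(7/5) = 2738 kPa.
For a reversible adiabat, W_by_gas = (P₁V₁ − P₂V₂)/(γ−1).
W_by = (541000×0.00984 − 2.738×10^6×0.00309) / (2/5) = -7843 J.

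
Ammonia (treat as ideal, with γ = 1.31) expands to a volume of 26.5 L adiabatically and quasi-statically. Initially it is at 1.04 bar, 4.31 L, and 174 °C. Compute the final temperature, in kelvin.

For a reversible adiabat TV^(γ−1) is constant, so T₂ = T₁ (V₁/V₂)^(γ−1).
T₁ = 174 °C = 447.1 K.
T₂ = 447.1 × (4.31/26.5)^(0.31) = 254.6 K.

T₂ ≈ 255 K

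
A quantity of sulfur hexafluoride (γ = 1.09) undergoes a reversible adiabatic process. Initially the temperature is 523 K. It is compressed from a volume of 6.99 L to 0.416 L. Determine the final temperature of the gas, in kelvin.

T₂ ≈ 674 K

For a reversible adiabat TV^(γ−1) is constant, so T₂ = T₁ (V₁/V₂)^(γ−1).
T₂ = 523 × (6.99/0.416)^(0.09) = 674.2 K.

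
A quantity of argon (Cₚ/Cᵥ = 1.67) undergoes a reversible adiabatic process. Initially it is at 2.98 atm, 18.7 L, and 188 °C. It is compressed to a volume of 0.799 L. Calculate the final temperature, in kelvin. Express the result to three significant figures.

T₂ ≈ 3810 K

For a reversible adiabat TV^(γ−1) is constant, so T₂ = T₁ (V₁/V₂)^(γ−1).
T₁ = 188 °C = 461.1 K.
T₂ = 461.1 × (18.7/0.799)^(0.67) = 3813 K.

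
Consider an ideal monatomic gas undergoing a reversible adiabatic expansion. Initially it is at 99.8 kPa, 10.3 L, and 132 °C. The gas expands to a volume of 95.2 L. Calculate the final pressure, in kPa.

P₂ ≈ 2.45 kPa

Since PV^γ is constant along a reversible adiabat, P₂ = P₁ (V₁/V₂)^γ.
γ = 5/3 for a monatomic ideal gas.
P₂ = 99.8 × (10.3/95.2)^(5/3) = 2.452 kPa.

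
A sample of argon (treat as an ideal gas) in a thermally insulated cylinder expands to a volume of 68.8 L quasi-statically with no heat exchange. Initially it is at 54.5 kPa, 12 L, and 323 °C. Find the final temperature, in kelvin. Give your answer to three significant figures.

For a reversible adiabat TV^(γ−1) is constant, so T₂ = T₁ (V₁/V₂)^(γ−1).
γ = 5/3 for a monatomic ideal gas.
T₁ = 323 °C = 596.1 K.
T₂ = 596.1 × (12/68.8)^(2/3) = 186.1 K.

T₂ ≈ 186 K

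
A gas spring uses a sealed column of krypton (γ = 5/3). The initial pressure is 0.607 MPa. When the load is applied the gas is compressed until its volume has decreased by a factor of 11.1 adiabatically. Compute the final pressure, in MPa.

P₂ ≈ 33.5 MPa

Since PV^γ is constant along a reversible adiabat, P₂ = P₁ (V₁/V₂)^γ.
P₂ = 0.607 × 11.1^(5/3) = 33.53 MPa.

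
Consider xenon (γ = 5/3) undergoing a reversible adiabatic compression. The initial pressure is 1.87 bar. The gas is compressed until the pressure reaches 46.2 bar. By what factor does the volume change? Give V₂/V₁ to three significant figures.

V₂/V₁ ≈ 0.146

From PV^γ = const, V₂/V₁ = (P₁/P₂)^(1/γ).
V₂/V₁ = (1.87/46.2)^(3/5) = 0.146.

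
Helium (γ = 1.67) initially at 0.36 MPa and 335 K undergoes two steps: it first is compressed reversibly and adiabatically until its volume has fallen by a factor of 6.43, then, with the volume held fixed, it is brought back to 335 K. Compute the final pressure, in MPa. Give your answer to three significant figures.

Adiabatic step (PV^γ = const): P₂ = 0.36×6.43^(1.67) = 8.054 MPa; T₂ = 335×6.43^(0.67) = 1166 K.
Isochoric: P₃ = P₂(T₃/T₂) = 8.054 × (335/1166) = 2.315 MPa.

P₃ ≈ 2.31 MPa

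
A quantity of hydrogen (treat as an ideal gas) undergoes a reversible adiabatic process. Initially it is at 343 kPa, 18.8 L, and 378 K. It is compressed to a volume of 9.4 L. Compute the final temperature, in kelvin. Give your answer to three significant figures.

T₂ ≈ 499 K

For a reversible adiabat TV^(γ−1) is constant, so T₂ = T₁ (V₁/V₂)^(γ−1).
γ = 7/5 for a diatomic ideal gas.
T₂ = 378 × (18.8/9.4)^(2/5) = 498.8 K.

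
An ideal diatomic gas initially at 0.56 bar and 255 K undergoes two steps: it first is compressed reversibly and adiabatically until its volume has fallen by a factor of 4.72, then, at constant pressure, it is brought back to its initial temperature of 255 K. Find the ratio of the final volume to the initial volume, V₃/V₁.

For a diatomic ideal gas γ = 7/5.
Adiabatic step: V₂/V₁ = 0.2119; T₂ = T₁·4.72^(2/5) = 474.4 K.
Isobaric step: V₃/V₂ = T₃/T₂ = 255/474.4.
V₃/V₁ = (V₂/V₁)(V₃/V₂) = 0.2119 × (255/474.4) = 0.1139.

V₃/V₁ ≈ 0.114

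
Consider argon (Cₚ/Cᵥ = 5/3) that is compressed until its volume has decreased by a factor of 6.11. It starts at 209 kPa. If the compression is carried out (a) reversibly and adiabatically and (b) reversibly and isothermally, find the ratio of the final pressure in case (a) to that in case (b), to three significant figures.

P_adiabatic / P_isothermal ≈ 3.34

Isothermal: P_b = P₁(V₁/V₂) = 209×6.11.
Adiabatic: P_a = P₁(V₁/V₂)^γ = 209×6.11^(5/3).
P_a/P_b = (V₁/V₂)^(γ−1) = 6.11^(2/3) = 3.342.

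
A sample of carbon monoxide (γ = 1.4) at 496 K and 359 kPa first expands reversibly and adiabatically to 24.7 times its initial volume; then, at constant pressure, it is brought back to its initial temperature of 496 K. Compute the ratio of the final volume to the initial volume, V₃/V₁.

V₃/V₁ ≈ 89.1

Adiabatic step: V₂/V₁ = 24.7; T₂ = T₁·(1/24.7)^(0.4) = 137.5 K.
Isobaric step: V₃/V₂ = T₃/T₂ = 496/137.5.
V₃/V₁ = (V₂/V₁)(V₃/V₂) = 24.7 × (496/137.5) = 89.08.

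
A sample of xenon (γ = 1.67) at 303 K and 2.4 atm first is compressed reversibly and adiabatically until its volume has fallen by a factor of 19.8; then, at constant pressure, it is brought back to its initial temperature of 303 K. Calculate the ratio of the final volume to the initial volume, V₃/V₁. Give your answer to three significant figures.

Adiabatic step: V₂/V₁ = 0.05051; T₂ = T₁·19.8^(0.67) = 2240 K.
Isobaric step: V₃/V₂ = T₃/T₂ = 303/2240.
V₃/V₁ = (V₂/V₁)(V₃/V₂) = 0.05051 × (303/2240) = 0.006832.

V₃/V₁ ≈ 0.00683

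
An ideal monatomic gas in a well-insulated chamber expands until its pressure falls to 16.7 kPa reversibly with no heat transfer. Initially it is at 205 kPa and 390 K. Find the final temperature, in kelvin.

Along an adiabat T P^((1−γ)/γ) is constant, so T₂ = T₁ (P₂/P₁)^((γ−1)/γ).
For a monatomic ideal gas γ = 5/3, so (γ−1)/γ = 2/5.
T₂ = 390 × (16.7/205)^(2/5) = 143 K.

T₂ ≈ 143 K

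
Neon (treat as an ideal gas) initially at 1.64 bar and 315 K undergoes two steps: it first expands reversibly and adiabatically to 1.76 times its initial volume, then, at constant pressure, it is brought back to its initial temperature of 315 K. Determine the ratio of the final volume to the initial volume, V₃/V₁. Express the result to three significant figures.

V₃/V₁ ≈ 2.57

For a monatomic ideal gas γ = 5/3.
Adiabatic step: V₂/V₁ = 1.76; T₂ = T₁·(1/1.76)^(2/3) = 216.1 K.
Isobaric step: V₃/V₂ = T₃/T₂ = 315/216.1.
V₃/V₁ = (V₂/V₁)(V₃/V₂) = 1.76 × (315/216.1) = 2.566.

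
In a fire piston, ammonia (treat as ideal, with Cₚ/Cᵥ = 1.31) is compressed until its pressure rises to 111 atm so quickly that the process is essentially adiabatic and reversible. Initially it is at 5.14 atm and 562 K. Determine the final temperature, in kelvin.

Adiabatic: T₂/T₁ = (P₂/P₁)^((γ−1)/γ).
T₂ = 562 × (111/5.14)^(0.237) = 1163 K.

T₂ ≈ 1160 K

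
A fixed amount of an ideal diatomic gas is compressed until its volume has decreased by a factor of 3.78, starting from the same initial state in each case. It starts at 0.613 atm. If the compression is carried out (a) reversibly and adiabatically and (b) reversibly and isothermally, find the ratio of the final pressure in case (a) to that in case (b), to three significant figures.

P_adiabatic / P_isothermal ≈ 1.70

For a diatomic ideal gas γ = 7/5.
Isothermal: P_b = P₁(V₁/V₂) = 0.613×3.78.
Adiabatic: P_a = P₁(V₁/V₂)^γ = 0.613×3.78^(7/5).
P_a/P_b = (V₁/V₂)^(γ−1) = 3.78^(2/5) = 1.702.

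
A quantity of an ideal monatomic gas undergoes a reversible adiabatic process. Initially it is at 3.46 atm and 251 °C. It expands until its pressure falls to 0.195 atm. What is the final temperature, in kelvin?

Along an adiabat T P^((1−γ)/γ) is constant, so T₂ = T₁ (P₂/P₁)^((γ−1)/γ).
For a monatomic ideal gas γ = 5/3, so (γ−1)/γ = 2/5.
T₁ = 251 °C = 524.1 K.
T₂ = 524.1 × (0.195/3.46)^(2/5) = 165.9 K.

T₂ ≈ 166 K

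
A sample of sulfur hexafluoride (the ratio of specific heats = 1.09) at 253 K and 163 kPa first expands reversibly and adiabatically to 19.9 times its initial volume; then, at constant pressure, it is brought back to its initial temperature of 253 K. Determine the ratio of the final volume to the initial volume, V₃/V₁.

V₃/V₁ ≈ 26.0

Adiabatic step: V₂/V₁ = 19.9; T₂ = T₁·(1/19.9)^(0.09) = 193.3 K.
Isobaric step: V₃/V₂ = T₃/T₂ = 253/193.3.
V₃/V₁ = (V₂/V₁)(V₃/V₂) = 19.9 × (253/193.3) = 26.05.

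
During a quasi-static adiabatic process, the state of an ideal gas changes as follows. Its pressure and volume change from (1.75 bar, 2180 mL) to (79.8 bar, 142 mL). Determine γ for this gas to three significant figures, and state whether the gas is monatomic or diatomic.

γ ≈ 1.40; diatomic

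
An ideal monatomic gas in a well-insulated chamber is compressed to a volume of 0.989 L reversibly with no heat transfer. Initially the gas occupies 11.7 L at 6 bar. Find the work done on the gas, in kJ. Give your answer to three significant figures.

γ = 5/3 for a monatomic ideal gas.
P₂ = P₁(V₁/V₂)^γ = 6×(11.7/0.989)^(5/3) = 368.5 bar.
For a reversible adiabat, W_by_gas = (P₁V₁ − P₂V₂)/(γ−1).
W_by = (600000×0.0117 − 3.685×10^7×0.000989) / (2/3) = -44140 J.
W_on_gas = −W_by = 44140 J.

W ≈ 44.1 kJ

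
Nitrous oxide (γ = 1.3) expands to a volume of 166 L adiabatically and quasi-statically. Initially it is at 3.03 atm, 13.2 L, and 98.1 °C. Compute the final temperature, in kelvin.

T₂ ≈ 174 K

Adiabatic: T₁V₁^(γ−1) = T₂V₂^(γ−1) ⇒ T₂ = T₁ (V₁/V₂)^(γ−1).
T₁ = 98.1 °C = 371.2 K.
T₂ = 371.2 × (13.2/166)^(0.3) = 173.7 K.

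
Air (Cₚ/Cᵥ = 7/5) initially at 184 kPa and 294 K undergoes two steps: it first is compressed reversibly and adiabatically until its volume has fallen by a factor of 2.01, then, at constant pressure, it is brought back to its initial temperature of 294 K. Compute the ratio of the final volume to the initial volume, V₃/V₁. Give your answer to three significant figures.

Adiabatic step: V₂/V₁ = 0.4975; T₂ = T₁·2.01^(2/5) = 388.7 K.
Isobaric step: V₃/V₂ = T₃/T₂ = 294/388.7.
V₃/V₁ = (V₂/V₁)(V₃/V₂) = 0.4975 × (294/388.7) = 0.3763.

V₃/V₁ ≈ 0.376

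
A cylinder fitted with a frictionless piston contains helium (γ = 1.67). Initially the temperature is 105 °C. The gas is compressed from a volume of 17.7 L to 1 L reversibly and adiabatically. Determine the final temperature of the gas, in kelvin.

T₂ ≈ 2590 K

Adiabatic: T₁V₁^(γ−1) = T₂V₂^(γ−1) ⇒ T₂ = T₁ (V₁/V₂)^(γ−1).
T₁ = 105 °C = 378.1 K.
T₂ = 378.1 × (17.7/1)^(0.67) = 2593 K.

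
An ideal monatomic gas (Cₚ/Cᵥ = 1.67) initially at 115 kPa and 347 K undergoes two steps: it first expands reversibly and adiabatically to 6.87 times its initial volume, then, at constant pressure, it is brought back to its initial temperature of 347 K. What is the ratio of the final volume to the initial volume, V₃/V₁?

Adiabatic step: V₂/V₁ = 6.87; T₂ = T₁·(1/6.87)^(0.67) = 95.4 K.
Isobaric step: V₃/V₂ = T₃/T₂ = 347/95.4.
V₃/V₁ = (V₂/V₁)(V₃/V₂) = 6.87 × (347/95.4) = 24.99.

V₃/V₁ ≈ 25.0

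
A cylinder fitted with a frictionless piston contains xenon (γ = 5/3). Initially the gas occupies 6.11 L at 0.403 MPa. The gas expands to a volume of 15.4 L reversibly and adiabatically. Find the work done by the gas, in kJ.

P₂ = P₁(V₁/V₂)^γ = 0.403×(6.11/15.4)^(5/3) = 0.08633 MPa.
For a reversible adiabat, W_by_gas = (P₁V₁ − P₂V₂)/(γ−1).
W_by = (403000×0.00611 − 86330×0.0154) / (2/3) = 1699 J.

W ≈ 1.70 kJ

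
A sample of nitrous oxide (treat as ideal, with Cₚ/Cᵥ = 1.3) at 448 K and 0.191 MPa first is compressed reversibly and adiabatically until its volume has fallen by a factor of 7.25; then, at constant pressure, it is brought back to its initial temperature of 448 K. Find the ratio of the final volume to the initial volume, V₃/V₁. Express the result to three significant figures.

V₃/V₁ ≈ 0.0761

Adiabatic step: V₂/V₁ = 0.1379; T₂ = T₁·7.25^(0.3) = 811.7 K.
Isobaric step: V₃/V₂ = T₃/T₂ = 448/811.7.
V₃/V₁ = (V₂/V₁)(V₃/V₂) = 0.1379 × (448/811.7) = 0.07613.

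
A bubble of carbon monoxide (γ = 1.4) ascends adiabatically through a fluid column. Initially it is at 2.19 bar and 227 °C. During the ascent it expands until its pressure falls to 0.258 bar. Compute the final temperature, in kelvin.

T₂ ≈ 271 K

Along an adiabat T P^((1−γ)/γ) is constant, so T₂ = T₁ (P₂/P₁)^((γ−1)/γ).
T₁ = 227 °C = 500.1 K.
T₂ = 500.1 × (0.258/2.19)^(0.286) = 271.5 K.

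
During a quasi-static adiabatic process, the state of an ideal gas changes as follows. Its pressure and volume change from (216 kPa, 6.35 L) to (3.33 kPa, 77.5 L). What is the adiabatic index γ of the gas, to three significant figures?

γ ≈ 1.67

PV^γ = const ⇒ γ = ln(P₂/P₁) / ln(V₁/V₂).
γ = ln(3.33/216) / ln(6.35/77.5) = 1.668.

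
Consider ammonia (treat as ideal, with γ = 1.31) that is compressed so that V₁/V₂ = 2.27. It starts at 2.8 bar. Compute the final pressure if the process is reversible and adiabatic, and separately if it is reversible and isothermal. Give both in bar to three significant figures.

adiabatic: 8.20 bar; isothermal: 6.36 bar

Isothermal: P₂ = P₁(V₁/V₂) = 2.8×2.27 = 6.356 bar.
Adiabatic: P₂ = P₁(V₁/V₂)^γ = 2.8×2.27^(1.31) = 8.195 bar.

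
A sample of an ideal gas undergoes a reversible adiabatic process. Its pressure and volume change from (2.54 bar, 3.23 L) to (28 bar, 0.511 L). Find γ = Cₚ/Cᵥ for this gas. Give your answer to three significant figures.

γ ≈ 1.30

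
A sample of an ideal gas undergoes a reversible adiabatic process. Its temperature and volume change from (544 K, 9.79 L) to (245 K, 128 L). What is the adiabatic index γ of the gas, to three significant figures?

TV^(γ−1) = const ⇒ γ − 1 = ln(T₂/T₁) / ln(V₁/V₂).
γ = 1 + ln(245/544) / ln(9.79/128) = 1.31.

γ ≈ 1.31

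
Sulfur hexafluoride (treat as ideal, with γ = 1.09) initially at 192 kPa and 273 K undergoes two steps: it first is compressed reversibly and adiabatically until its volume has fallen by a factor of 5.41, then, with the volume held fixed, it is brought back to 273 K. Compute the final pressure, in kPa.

Adiabatic step (PV^γ = const): P₂ = 192×5.41^(1.09) = 1209 kPa; T₂ = 273×5.41^(0.09) = 317.8 K.
Isochoric: P₃ = P₂(T₃/T₂) = 1209 × (273/317.8) = 1039 kPa.

P₃ ≈ 1040 kPa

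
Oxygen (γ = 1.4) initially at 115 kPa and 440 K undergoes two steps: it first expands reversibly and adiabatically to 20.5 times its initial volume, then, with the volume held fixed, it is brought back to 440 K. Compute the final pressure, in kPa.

P₃ ≈ 5.61 kPa

Adiabatic step (PV^γ = const): P₂ = 115×(1/20.5)^(1.4) = 1.676 kPa; T₂ = 440×(1/20.5)^(0.4) = 131.4 K.
Isochoric: P₃ = P₂(T₃/T₂) = 1.676 × (440/131.4) = 5.61 kPa.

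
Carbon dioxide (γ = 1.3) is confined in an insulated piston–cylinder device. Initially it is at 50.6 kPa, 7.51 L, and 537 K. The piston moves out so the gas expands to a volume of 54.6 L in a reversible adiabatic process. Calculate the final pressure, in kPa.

Adiabatic: P₁V₁^γ = P₂V₂^γ ⇒ P₂ = P₁ (V₁/V₂)^γ.
P₂ = 50.6 × (7.51/54.6)^(1.3) = 3.838 kPa.

P₂ ≈ 3.84 kPa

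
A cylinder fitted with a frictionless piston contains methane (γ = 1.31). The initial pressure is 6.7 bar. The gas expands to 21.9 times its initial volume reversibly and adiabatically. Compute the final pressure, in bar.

Since PV^γ is constant along a reversible adiabat, P₂ = P₁ (V₁/V₂)^γ.
P₂ = 6.7 × (1/21.9)^(1.31) = 0.1175 bar.

P₂ ≈ 0.118 bar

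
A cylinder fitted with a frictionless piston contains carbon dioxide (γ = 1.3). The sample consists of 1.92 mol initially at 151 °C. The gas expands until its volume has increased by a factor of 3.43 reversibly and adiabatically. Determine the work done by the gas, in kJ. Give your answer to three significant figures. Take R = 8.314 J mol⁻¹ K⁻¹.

W ≈ 6.98 kJ

Adiabatic: T₁V₁^(γ−1) = T₂V₂^(γ−1) ⇒ T₂ = T₁ (V₁/V₂)^(γ−1).
T₁ = 151 °C = 424.1 K.
T₂ = 424.1 × (1/3.43)^(0.3) = 293 K.
Q = 0, so ΔU = W_on_gas = nCᵥΔT with Cᵥ = R/(γ−1) = 27.71 J/(mol·K).
ΔU = 1.92 × 27.71 × (293 − 424.1) = -6976 J.
Work done by the gas = −ΔU = 6976 J.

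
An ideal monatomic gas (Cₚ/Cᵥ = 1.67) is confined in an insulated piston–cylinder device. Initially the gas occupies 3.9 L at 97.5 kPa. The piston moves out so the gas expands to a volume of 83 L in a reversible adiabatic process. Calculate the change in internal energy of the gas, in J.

ΔU ≈ -494 J

P₂ = P₁(V₁/V₂)^γ = 97.5×(3.9/83)^(1.67) = 0.5905 kPa.
For a reversible adiabat, W_by_gas = (P₁V₁ − P₂V₂)/(γ−1).
W_by = (97500×0.0039 − 590.5×0.083) / (0.67) = 494.4 J.
Q = 0 ⇒ ΔU = −W_by = -494.4 J.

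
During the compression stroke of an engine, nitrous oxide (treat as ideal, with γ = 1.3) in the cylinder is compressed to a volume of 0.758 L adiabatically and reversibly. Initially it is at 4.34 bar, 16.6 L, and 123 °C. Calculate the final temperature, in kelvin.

Adiabatic: T₁V₁^(γ−1) = T₂V₂^(γ−1) ⇒ T₂ = T₁ (V₁/V₂)^(γ−1).
T₁ = 123 °C = 396.1 K.
T₂ = 396.1 × (16.6/0.758)^(0.3) = 1000 K.

T₂ ≈ 1000 K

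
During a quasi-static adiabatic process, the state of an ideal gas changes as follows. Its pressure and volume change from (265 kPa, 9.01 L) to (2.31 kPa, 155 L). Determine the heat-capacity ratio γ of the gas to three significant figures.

PV^γ = const ⇒ γ = ln(P₂/P₁) / ln(V₁/V₂).
γ = ln(2.31/265) / ln(9.01/155) = 1.667.

γ ≈ 1.67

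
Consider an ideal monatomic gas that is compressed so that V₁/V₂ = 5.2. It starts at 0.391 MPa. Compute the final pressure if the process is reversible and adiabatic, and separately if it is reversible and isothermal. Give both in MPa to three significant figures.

For a monatomic ideal gas γ = 5/3.
Isothermal: P₂ = P₁(V₁/V₂) = 0.391×5.2 = 2.033 MPa.
Adiabatic: P₂ = P₁(V₁/V₂)^γ = 0.391×5.2^(5/3) = 6.103 MPa.

adiabatic: 6.10 MPa; isothermal: 2.03 MPa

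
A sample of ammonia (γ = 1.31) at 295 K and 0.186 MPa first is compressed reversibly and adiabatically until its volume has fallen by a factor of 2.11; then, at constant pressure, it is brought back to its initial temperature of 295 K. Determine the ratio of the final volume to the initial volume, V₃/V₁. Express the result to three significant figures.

Adiabatic step: V₂/V₁ = 0.4739; T₂ = T₁·2.11^(0.31) = 371.8 K.
Isobaric step: V₃/V₂ = T₃/T₂ = 295/371.8.
V₃/V₁ = (V₂/V₁)(V₃/V₂) = 0.4739 × (295/371.8) = 0.376.

V₃/V₁ ≈ 0.376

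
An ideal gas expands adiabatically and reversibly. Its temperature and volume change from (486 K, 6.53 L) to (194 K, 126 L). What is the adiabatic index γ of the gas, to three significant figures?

TV^(γ−1) = const ⇒ γ − 1 = ln(T₂/T₁) / ln(V₁/V₂).
γ = 1 + ln(194/486) / ln(6.53/126) = 1.31.

γ ≈ 1.31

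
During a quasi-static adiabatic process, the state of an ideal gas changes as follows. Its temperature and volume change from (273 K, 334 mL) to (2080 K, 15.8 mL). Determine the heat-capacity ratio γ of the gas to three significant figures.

TV^(γ−1) = const ⇒ γ − 1 = ln(T₂/T₁) / ln(V₁/V₂).
γ = 1 + ln(2080/273) / ln(334/15.8) = 1.666.

γ ≈ 1.67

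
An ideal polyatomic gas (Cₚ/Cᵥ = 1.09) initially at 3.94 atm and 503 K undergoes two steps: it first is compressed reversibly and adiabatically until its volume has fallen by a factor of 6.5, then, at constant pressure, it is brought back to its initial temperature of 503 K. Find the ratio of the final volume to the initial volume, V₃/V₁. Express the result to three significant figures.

Adiabatic step: V₂/V₁ = 0.1538; T₂ = T₁·6.5^(0.09) = 595.3 K.
Isobaric step: V₃/V₂ = T₃/T₂ = 503/595.3.
V₃/V₁ = (V₂/V₁)(V₃/V₂) = 0.1538 × (503/595.3) = 0.13.

V₃/V₁ ≈ 0.130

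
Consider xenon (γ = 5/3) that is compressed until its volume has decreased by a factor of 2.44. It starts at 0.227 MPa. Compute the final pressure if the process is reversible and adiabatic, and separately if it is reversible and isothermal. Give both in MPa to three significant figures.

Isothermal: P₂ = P₁(V₁/V₂) = 0.227×2.44 = 0.5539 MPa.
Adiabatic: P₂ = P₁(V₁/V₂)^γ = 0.227×2.44^(5/3) = 1.004 MPa.

adiabatic: 1.00 MPa; isothermal: 0.554 MPa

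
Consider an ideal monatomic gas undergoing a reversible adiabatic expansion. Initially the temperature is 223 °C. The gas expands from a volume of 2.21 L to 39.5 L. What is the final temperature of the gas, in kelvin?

T₂ ≈ 72.6 K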